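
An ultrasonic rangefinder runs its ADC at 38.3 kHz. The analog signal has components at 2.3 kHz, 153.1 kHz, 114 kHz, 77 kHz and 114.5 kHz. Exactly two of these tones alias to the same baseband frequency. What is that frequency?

fs/2 = 19.15 kHz.
2.3 kHz ≤ fs/2 = 19.15 kHz, passes unchanged.
153.1 kHz mod fs = 38.2 kHz.
38.2 kHz > fs/2 = 19.15 kHz, folds to fs − 38.2 kHz = 0.1 kHz.
114 kHz mod fs = 37.4 kHz.
37.4 kHz > fs/2 = 19.15 kHz, folds to fs − 37.4 kHz = 0.9 kHz.
77 kHz mod fs = 0.4 kHz.
0.4 kHz ≤ fs/2 = 19.15 kHz, appears at 0.4 kHz.
114.5 kHz mod fs = 37.9 kHz.
37.9 kHz > fs/2 = 19.15 kHz, folds to fs − 37.9 kHz = 0.4 kHz.
77 kHz and 114.5 kHz both map to 0.4 kHz.

0.4 kHz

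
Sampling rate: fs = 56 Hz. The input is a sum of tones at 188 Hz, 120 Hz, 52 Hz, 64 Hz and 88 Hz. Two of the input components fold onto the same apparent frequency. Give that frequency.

fs/2 = 28 Hz.
188 Hz mod fs = 20 Hz.
20 Hz ≤ fs/2 = 28 Hz, appears at 20 Hz.
120 Hz mod fs = 8 Hz.
8 Hz ≤ fs/2 = 28 Hz, appears at 8 Hz.
52 Hz > fs/2 = 28 Hz, folds to fs − 52 Hz = 4 Hz.
64 Hz mod fs = 8 Hz.
8 Hz ≤ fs/2 = 28 Hz, appears at 8 Hz.
88 Hz mod fs = 32 Hz.
32 Hz > fs/2 = 28 Hz, folds to fs − 32 Hz = 24 Hz.
64 Hz and 120 Hz both map to 8 Hz.

8 Hz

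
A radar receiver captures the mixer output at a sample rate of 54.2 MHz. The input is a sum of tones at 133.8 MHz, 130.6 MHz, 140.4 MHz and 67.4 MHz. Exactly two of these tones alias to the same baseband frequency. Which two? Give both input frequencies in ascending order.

fs/2 = 27.1 MHz.
133.8 MHz mod fs = 25.4 MHz.
25.4 MHz ≤ fs/2 = 27.1 MHz, appears at 25.4 MHz.
130.6 MHz mod fs = 22.2 MHz.
22.2 MHz ≤ fs/2 = 27.1 MHz, appears at 22.2 MHz.
140.4 MHz mod fs = 32 MHz.
32 MHz > fs/2 = 27.1 MHz, folds to fs − 32 MHz = 22.2 MHz.
67.4 MHz mod fs = 13.2 MHz.
13.2 MHz ≤ fs/2 = 27.1 MHz, appears at 13.2 MHz.
130.6 MHz and 140.4 MHz both map to 22.2 MHz.

130.6 MHz, 140.4 MHz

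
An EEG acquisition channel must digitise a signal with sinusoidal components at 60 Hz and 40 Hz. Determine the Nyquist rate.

120 Hz

Highest-frequency component: 60 Hz.
Nyquist rate = 2 × 60 Hz = 120 Hz.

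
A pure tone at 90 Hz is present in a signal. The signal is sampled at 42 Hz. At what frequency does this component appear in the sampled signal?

90 Hz mod fs = 6 Hz.
6 Hz ≤ fs/2 = 21 Hz, appears at 6 Hz.

6 Hz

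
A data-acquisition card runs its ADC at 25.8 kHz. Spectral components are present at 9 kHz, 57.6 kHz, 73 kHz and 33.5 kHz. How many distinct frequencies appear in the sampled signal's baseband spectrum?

4

fs/2 = 12.9 kHz.
9 kHz ≤ fs/2 = 12.9 kHz, passes unchanged.
57.6 kHz mod fs = 6 kHz.
6 kHz ≤ fs/2 = 12.9 kHz, appears at 6 kHz.
73 kHz mod fs = 21.4 kHz.
21.4 kHz > fs/2 = 12.9 kHz, folds to fs − 21.4 kHz = 4.4 kHz.
33.5 kHz mod fs = 7.7 kHz.
7.7 kHz ≤ fs/2 = 12.9 kHz, appears at 7.7 kHz.
Distinct values: {4.4 kHz, 6 kHz, 7.7 kHz, 9 kHz} → 4.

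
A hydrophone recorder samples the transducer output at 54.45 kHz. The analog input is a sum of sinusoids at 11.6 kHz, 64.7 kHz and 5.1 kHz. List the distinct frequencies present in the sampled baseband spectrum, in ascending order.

5.1 kHz, 10.25 kHz, 11.6 kHz

fs/2 = 27.225 kHz.
11.6 kHz ≤ fs/2 = 27.225 kHz, passes unchanged.
64.7 kHz mod fs = 10.25 kHz.
10.25 kHz ≤ fs/2 = 27.225 kHz, appears at 10.25 kHz.
5.1 kHz ≤ fs/2 = 27.225 kHz, passes unchanged.
Distinct values: {5.1 kHz, 10.25 kHz, 11.6 kHz}.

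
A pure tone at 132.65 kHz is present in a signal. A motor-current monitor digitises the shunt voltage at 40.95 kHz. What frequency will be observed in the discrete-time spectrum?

132.65 kHz mod fs = 9.8 kHz.
9.8 kHz ≤ fs/2 = 20.475 kHz, appears at 9.8 kHz.

9.8 kHz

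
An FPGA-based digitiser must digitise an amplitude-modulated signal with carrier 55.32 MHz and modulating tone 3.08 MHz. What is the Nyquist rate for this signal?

116.8 MHz

AM sidebands sit at fc ± fm = 52.24 MHz and 58.4 MHz.
Highest-frequency component: 58.4 MHz.
Nyquist rate = 2 × 58.4 MHz = 116.8 MHz.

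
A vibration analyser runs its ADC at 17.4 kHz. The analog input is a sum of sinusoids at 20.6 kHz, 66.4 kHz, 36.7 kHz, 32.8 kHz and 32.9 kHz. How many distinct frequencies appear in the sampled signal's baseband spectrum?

fs/2 = 8.7 kHz.
20.6 kHz mod fs = 3.2 kHz.
3.2 kHz ≤ fs/2 = 8.7 kHz, appears at 3.2 kHz.
66.4 kHz mod fs = 14.2 kHz.
14.2 kHz > fs/2 = 8.7 kHz, folds to fs − 14.2 kHz = 3.2 kHz.
36.7 kHz mod fs = 1.9 kHz.
1.9 kHz ≤ fs/2 = 8.7 kHz, appears at 1.9 kHz.
32.8 kHz mod fs = 15.4 kHz.
15.4 kHz > fs/2 = 8.7 kHz, folds to fs − 15.4 kHz = 2 kHz.
32.9 kHz mod fs = 15.5 kHz.
15.5 kHz > fs/2 = 8.7 kHz, folds to fs − 15.5 kHz = 1.9 kHz.
Distinct values: {1.9 kHz, 2 kHz, 3.2 kHz} → 3.

3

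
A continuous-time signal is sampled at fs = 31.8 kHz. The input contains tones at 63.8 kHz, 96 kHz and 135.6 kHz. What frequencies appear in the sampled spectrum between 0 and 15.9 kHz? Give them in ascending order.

0.2 kHz, 0.6 kHz, 8.4 kHz

fs/2 = 15.9 kHz.
63.8 kHz mod fs = 0.2 kHz.
0.2 kHz ≤ fs/2 = 15.9 kHz, appears at 0.2 kHz.
96 kHz mod fs = 0.6 kHz.
0.6 kHz ≤ fs/2 = 15.9 kHz, appears at 0.6 kHz.
135.6 kHz mod fs = 8.4 kHz.
8.4 kHz ≤ fs/2 = 15.9 kHz, appears at 8.4 kHz.
Distinct values: {0.2 kHz, 0.6 kHz, 8.4 kHz}.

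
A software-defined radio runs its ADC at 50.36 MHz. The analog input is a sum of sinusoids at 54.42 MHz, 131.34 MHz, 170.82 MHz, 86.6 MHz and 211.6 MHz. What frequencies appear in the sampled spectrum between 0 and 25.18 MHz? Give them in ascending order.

4.06 MHz, 10.16 MHz, 14.12 MHz, 19.74 MHz

fs/2 = 25.18 MHz.
54.42 MHz mod fs = 4.06 MHz.
4.06 MHz ≤ fs/2 = 25.18 MHz, appears at 4.06 MHz.
131.34 MHz mod fs = 30.62 MHz.
30.62 MHz > fs/2 = 25.18 MHz, folds to fs − 30.62 MHz = 19.74 MHz.
170.82 MHz mod fs = 19.74 MHz.
19.74 MHz ≤ fs/2 = 25.18 MHz, appears at 19.74 MHz.
86.6 MHz mod fs = 36.24 MHz.
36.24 MHz > fs/2 = 25.18 MHz, folds to fs − 36.24 MHz = 14.12 MHz.
211.6 MHz mod fs = 10.16 MHz.
10.16 MHz ≤ fs/2 = 25.18 MHz, appears at 10.16 MHz.
Distinct values: {4.06 MHz, 10.16 MHz, 14.12 MHz, 19.74 MHz}.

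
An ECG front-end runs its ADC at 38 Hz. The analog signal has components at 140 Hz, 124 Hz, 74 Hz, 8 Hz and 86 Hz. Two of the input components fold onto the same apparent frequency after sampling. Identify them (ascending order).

fs/2 = 19 Hz.
140 Hz mod fs = 26 Hz.
26 Hz > fs/2 = 19 Hz, folds to fs − 26 Hz = 12 Hz.
124 Hz mod fs = 10 Hz.
10 Hz ≤ fs/2 = 19 Hz, appears at 10 Hz.
74 Hz mod fs = 36 Hz.
36 Hz > fs/2 = 19 Hz, folds to fs − 36 Hz = 2 Hz.
8 Hz ≤ fs/2 = 19 Hz, passes unchanged.
86 Hz mod fs = 10 Hz.
10 Hz ≤ fs/2 = 19 Hz, appears at 10 Hz.
86 Hz and 124 Hz both map to 10 Hz.

86 Hz, 124 Hz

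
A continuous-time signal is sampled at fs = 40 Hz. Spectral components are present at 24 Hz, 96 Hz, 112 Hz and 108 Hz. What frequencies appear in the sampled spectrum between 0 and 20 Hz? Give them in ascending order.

8 Hz, 12 Hz, 16 Hz

fs/2 = 20 Hz.
24 Hz > fs/2 = 20 Hz, folds to fs − 24 Hz = 16 Hz.
96 Hz mod fs = 16 Hz.
16 Hz ≤ fs/2 = 20 Hz, appears at 16 Hz.
112 Hz mod fs = 32 Hz.
32 Hz > fs/2 = 20 Hz, folds to fs − 32 Hz = 8 Hz.
108 Hz mod fs = 28 Hz.
28 Hz > fs/2 = 20 Hz, folds to fs − 28 Hz = 12 Hz.
Distinct values: {8 Hz, 12 Hz, 16 Hz}.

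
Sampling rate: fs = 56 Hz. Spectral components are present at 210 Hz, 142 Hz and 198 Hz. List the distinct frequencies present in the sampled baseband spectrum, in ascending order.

14 Hz, 26 Hz

fs/2 = 28 Hz.
210 Hz mod fs = 42 Hz.
42 Hz > fs/2 = 28 Hz, folds to fs − 42 Hz = 14 Hz.
142 Hz mod fs = 30 Hz.
30 Hz > fs/2 = 28 Hz, folds to fs − 30 Hz = 26 Hz.
198 Hz mod fs = 30 Hz.
30 Hz > fs/2 = 28 Hz, folds to fs − 30 Hz = 26 Hz.
Distinct values: {14 Hz, 26 Hz}.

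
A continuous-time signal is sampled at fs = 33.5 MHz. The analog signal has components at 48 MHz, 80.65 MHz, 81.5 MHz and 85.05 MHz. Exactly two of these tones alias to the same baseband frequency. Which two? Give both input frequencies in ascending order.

48 MHz, 81.5 MHz

fs/2 = 16.75 MHz.
48 MHz mod fs = 14.5 MHz.
14.5 MHz ≤ fs/2 = 16.75 MHz, appears at 14.5 MHz.
80.65 MHz mod fs = 13.65 MHz.
13.65 MHz ≤ fs/2 = 16.75 MHz, appears at 13.65 MHz.
81.5 MHz mod fs = 14.5 MHz.
14.5 MHz ≤ fs/2 = 16.75 MHz, appears at 14.5 MHz.
85.05 MHz mod fs = 18.05 MHz.
18.05 MHz > fs/2 = 16.75 MHz, folds to fs − 18.05 MHz = 15.45 MHz.
48 MHz and 81.5 MHz both map to 14.5 MHz.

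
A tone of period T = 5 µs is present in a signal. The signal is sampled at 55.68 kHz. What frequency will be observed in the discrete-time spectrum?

22.72 kHz

T = 5 µs → f = 1/T = 200 kHz.
200 kHz mod fs = 32.96 kHz.
32.96 kHz > fs/2 = 27.84 kHz, folds to fs − 32.96 kHz = 22.72 kHz.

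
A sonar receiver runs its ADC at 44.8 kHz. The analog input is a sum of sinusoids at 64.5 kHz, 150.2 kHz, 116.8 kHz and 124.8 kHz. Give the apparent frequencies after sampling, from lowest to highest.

9.6 kHz, 15.8 kHz, 17.6 kHz, 19.7 kHz

fs/2 = 22.4 kHz.
64.5 kHz mod fs = 19.7 kHz.
19.7 kHz ≤ fs/2 = 22.4 kHz, appears at 19.7 kHz.
150.2 kHz mod fs = 15.8 kHz.
15.8 kHz ≤ fs/2 = 22.4 kHz, appears at 15.8 kHz.
116.8 kHz mod fs = 27.2 kHz.
27.2 kHz > fs/2 = 22.4 kHz, folds to fs − 27.2 kHz = 17.6 kHz.
124.8 kHz mod fs = 35.2 kHz.
35.2 kHz > fs/2 = 22.4 kHz, folds to fs − 35.2 kHz = 9.6 kHz.
Distinct values: {9.6 kHz, 15.8 kHz, 17.6 kHz, 19.7 kHz}.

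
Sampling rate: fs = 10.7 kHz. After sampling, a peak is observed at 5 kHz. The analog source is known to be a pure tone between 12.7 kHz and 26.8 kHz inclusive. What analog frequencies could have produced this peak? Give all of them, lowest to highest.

Frequencies that alias to 5 kHz are k·fs ± 5 kHz for integer k ≥ 0.
k=0: 5 kHz.
k=1: 5.7 kHz, 15.7 kHz.
k=2: 16.4 kHz, 26.4 kHz.
k=3: 27.1 kHz, 37.1 kHz.
Within [12.7 kHz, 26.8 kHz]: 15.7 kHz, 16.4 kHz, 26.4 kHz.

15.7 kHz, 16.4 kHz, 26.4 kHz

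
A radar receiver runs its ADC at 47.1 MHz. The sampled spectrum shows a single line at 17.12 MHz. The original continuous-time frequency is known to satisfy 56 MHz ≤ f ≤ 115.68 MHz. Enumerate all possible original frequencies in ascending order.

Frequencies that alias to 17.12 MHz are k·fs ± 17.12 MHz for integer k ≥ 0.
k=0: 17.12 MHz.
k=1: 29.98 MHz, 64.22 MHz.
k=2: 77.08 MHz, 111.32 MHz.
k=3: 124.18 MHz, 158.42 MHz.
Within [56 MHz, 115.68 MHz]: 64.22 MHz, 77.08 MHz, 111.32 MHz.

64.22 MHz, 77.08 MHz, 111.32 MHz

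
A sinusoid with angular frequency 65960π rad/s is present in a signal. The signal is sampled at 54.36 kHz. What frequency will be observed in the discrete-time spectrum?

ω = 65960π rad/s → f = ω/(2π) = 32980 Hz = 32.98 kHz.
32.98 kHz > fs/2 = 27.18 kHz, folds to fs − 32.98 kHz = 21.38 kHz.

21.38 kHz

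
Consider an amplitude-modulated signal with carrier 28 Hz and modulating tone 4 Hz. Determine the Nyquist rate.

AM sidebands sit at fc ± fm = 24 Hz and 32 Hz.
Highest-frequency component: 32 Hz.
Nyquist rate = 2 × 32 Hz = 64 Hz.

64 Hz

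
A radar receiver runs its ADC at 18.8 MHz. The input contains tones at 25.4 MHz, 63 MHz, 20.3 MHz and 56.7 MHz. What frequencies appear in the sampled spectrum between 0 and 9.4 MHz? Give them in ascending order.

0.3 MHz, 1.5 MHz, 6.6 MHz

fs/2 = 9.4 MHz.
25.4 MHz mod fs = 6.6 MHz.
6.6 MHz ≤ fs/2 = 9.4 MHz, appears at 6.6 MHz.
63 MHz mod fs = 6.6 MHz.
6.6 MHz ≤ fs/2 = 9.4 MHz, appears at 6.6 MHz.
20.3 MHz mod fs = 1.5 MHz.
1.5 MHz ≤ fs/2 = 9.4 MHz, appears at 1.5 MHz.
56.7 MHz mod fs = 0.3 MHz.
0.3 MHz ≤ fs/2 = 9.4 MHz, appears at 0.3 MHz.
Distinct values: {0.3 MHz, 1.5 MHz, 6.6 MHz}.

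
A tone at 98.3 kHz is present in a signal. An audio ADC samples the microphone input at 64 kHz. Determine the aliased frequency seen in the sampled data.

98.3 kHz mod fs = 34.3 kHz.
34.3 kHz > fs/2 = 32 kHz, folds to fs − 34.3 kHz = 29.7 kHz.

29.7 kHz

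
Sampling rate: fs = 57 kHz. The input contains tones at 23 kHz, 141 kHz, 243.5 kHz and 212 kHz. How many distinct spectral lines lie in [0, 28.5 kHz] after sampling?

fs/2 = 28.5 kHz.
23 kHz ≤ fs/2 = 28.5 kHz, passes unchanged.
141 kHz mod fs = 27 kHz.
27 kHz ≤ fs/2 = 28.5 kHz, appears at 27 kHz.
243.5 kHz mod fs = 15.5 kHz.
15.5 kHz ≤ fs/2 = 28.5 kHz, appears at 15.5 kHz.
212 kHz mod fs = 41 kHz.
41 kHz > fs/2 = 28.5 kHz, folds to fs − 41 kHz = 16 kHz.
Distinct values: {15.5 kHz, 16 kHz, 23 kHz, 27 kHz} → 4.

4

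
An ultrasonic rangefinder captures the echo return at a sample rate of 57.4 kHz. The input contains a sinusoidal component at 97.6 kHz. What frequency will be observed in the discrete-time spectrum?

97.6 kHz mod fs = 40.2 kHz.
40.2 kHz > fs/2 = 28.7 kHz, folds to fs − 40.2 kHz = 17.2 kHz.

17.2 kHz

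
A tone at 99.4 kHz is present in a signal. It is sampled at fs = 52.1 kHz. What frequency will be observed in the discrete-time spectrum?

4.8 kHz

99.4 kHz mod fs = 47.3 kHz.
47.3 kHz > fs/2 = 26.05 kHz, folds to fs − 47.3 kHz = 4.8 kHz.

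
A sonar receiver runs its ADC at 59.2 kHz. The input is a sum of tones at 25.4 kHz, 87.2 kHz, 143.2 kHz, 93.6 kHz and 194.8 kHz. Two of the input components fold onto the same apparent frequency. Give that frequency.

24.8 kHz

fs/2 = 29.6 kHz.
25.4 kHz ≤ fs/2 = 29.6 kHz, passes unchanged.
87.2 kHz mod fs = 28 kHz.
28 kHz ≤ fs/2 = 29.6 kHz, appears at 28 kHz.
143.2 kHz mod fs = 24.8 kHz.
24.8 kHz ≤ fs/2 = 29.6 kHz, appears at 24.8 kHz.
93.6 kHz mod fs = 34.4 kHz.
34.4 kHz > fs/2 = 29.6 kHz, folds to fs − 34.4 kHz = 24.8 kHz.
194.8 kHz mod fs = 17.2 kHz.
17.2 kHz ≤ fs/2 = 29.6 kHz, appears at 17.2 kHz.
93.6 kHz and 143.2 kHz both map to 24.8 kHz.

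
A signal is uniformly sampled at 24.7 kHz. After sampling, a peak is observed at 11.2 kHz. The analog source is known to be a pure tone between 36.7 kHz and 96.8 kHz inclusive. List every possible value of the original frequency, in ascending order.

Frequencies that alias to 11.2 kHz are k·fs ± 11.2 kHz for integer k ≥ 0.
k=0: 11.2 kHz.
k=1: 13.5 kHz, 35.9 kHz.
k=2: 38.2 kHz, 60.6 kHz.
k=3: 62.9 kHz, 85.3 kHz.
k=4: 87.6 kHz, 110 kHz.
k=5: 112.3 kHz, 134.7 kHz.
Within [36.7 kHz, 96.8 kHz]: 38.2 kHz, 60.6 kHz, 62.9 kHz, 85.3 kHz, 87.6 kHz.

38.2 kHz, 60.6 kHz, 62.9 kHz, 85.3 kHz, 87.6 kHz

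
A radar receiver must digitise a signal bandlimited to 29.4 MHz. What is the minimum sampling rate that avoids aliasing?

58.8 MHz

Nyquist rate = 2 × 29.4 MHz = 58.8 MHz.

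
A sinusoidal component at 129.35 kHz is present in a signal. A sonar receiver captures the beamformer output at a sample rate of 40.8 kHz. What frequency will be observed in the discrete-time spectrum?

6.95 kHz

129.35 kHz mod fs = 6.95 kHz.
6.95 kHz ≤ fs/2 = 20.4 kHz, appears at 6.95 kHz.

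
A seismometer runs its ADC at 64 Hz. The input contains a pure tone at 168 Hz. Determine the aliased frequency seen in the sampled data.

24 Hz

168 Hz mod fs = 40 Hz.
40 Hz > fs/2 = 32 Hz, folds to fs − 40 Hz = 24 Hz.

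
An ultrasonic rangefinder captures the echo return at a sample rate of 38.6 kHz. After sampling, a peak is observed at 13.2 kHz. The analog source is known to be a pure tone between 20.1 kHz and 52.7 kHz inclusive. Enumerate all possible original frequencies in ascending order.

Frequencies that alias to 13.2 kHz are k·fs ± 13.2 kHz for integer k ≥ 0.
k=0: 13.2 kHz.
k=1: 25.4 kHz, 51.8 kHz.
k=2: 64 kHz, 90.4 kHz.
Within [20.1 kHz, 52.7 kHz]: 25.4 kHz, 51.8 kHz.

25.4 kHz, 51.8 kHz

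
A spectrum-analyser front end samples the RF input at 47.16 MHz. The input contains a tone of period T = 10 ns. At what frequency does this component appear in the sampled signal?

5.68 MHz

T = 10 ns → f = 1/T = 100 MHz.
100 MHz mod fs = 5.68 MHz.
5.68 MHz ≤ fs/2 = 23.58 MHz, appears at 5.68 MHz.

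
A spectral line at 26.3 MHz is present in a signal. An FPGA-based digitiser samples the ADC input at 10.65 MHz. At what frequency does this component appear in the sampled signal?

5 MHz

26.3 MHz mod fs = 5 MHz.
5 MHz ≤ fs/2 = 5.325 MHz, appears at 5 MHz.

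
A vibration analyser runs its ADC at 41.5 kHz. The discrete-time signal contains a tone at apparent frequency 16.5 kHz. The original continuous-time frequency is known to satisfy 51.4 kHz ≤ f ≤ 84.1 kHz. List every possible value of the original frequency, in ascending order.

58 kHz, 66.5 kHz

Frequencies that alias to 16.5 kHz are k·fs ± 16.5 kHz for integer k ≥ 0.
k=0: 16.5 kHz.
k=1: 25 kHz, 58 kHz.
k=2: 66.5 kHz, 99.5 kHz.
k=3: 108 kHz, 141 kHz.
Within [51.4 kHz, 84.1 kHz]: 58 kHz, 66.5 kHz.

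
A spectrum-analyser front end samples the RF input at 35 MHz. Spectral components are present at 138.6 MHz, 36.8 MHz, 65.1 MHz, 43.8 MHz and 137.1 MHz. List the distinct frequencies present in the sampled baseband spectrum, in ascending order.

fs/2 = 17.5 MHz.
138.6 MHz mod fs = 33.6 MHz.
33.6 MHz > fs/2 = 17.5 MHz, folds to fs − 33.6 MHz = 1.4 MHz.
36.8 MHz mod fs = 1.8 MHz.
1.8 MHz ≤ fs/2 = 17.5 MHz, appears at 1.8 MHz.
65.1 MHz mod fs = 30.1 MHz.
30.1 MHz > fs/2 = 17.5 MHz, folds to fs − 30.1 MHz = 4.9 MHz.
43.8 MHz mod fs = 8.8 MHz.
8.8 MHz ≤ fs/2 = 17.5 MHz, appears at 8.8 MHz.
137.1 MHz mod fs = 32.1 MHz.
32.1 MHz > fs/2 = 17.5 MHz, folds to fs − 32.1 MHz = 2.9 MHz.
Distinct values: {1.4 MHz, 1.8 MHz, 2.9 MHz, 4.9 MHz, 8.8 MHz}.

1.4 MHz, 1.8 MHz, 2.9 MHz, 4.9 MHz, 8.8 MHz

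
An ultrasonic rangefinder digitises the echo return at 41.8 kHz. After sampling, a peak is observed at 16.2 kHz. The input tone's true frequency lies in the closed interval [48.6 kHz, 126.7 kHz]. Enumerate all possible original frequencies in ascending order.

Frequencies that alias to 16.2 kHz are k·fs ± 16.2 kHz for integer k ≥ 0.
k=0: 16.2 kHz.
k=1: 25.6 kHz, 58 kHz.
k=2: 67.4 kHz, 99.8 kHz.
k=3: 109.2 kHz, 141.6 kHz.
k=4: 151 kHz, 183.4 kHz.
Within [48.6 kHz, 126.7 kHz]: 58 kHz, 67.4 kHz, 99.8 kHz, 109.2 kHz.

58 kHz, 67.4 kHz, 99.8 kHz, 109.2 kHz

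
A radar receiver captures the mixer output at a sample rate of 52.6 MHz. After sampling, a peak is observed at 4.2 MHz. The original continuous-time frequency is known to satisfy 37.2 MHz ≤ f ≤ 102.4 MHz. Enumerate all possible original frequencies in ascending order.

48.4 MHz, 56.8 MHz, 101 MHz

Frequencies that alias to 4.2 MHz are k·fs ± 4.2 MHz for integer k ≥ 0.
k=0: 4.2 MHz.
k=1: 48.4 MHz, 56.8 MHz.
k=2: 101 MHz, 109.4 MHz.
k=3: 153.6 MHz, 162 MHz.
Within [37.2 MHz, 102.4 MHz]: 48.4 MHz, 56.8 MHz, 101 MHz.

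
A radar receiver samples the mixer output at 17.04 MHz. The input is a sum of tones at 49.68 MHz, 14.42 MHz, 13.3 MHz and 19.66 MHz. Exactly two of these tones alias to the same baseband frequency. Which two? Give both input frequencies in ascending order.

fs/2 = 8.52 MHz.
49.68 MHz mod fs = 15.6 MHz.
15.6 MHz > fs/2 = 8.52 MHz, folds to fs − 15.6 MHz = 1.44 MHz.
14.42 MHz > fs/2 = 8.52 MHz, folds to fs − 14.42 MHz = 2.62 MHz.
13.3 MHz > fs/2 = 8.52 MHz, folds to fs − 13.3 MHz = 3.74 MHz.
19.66 MHz mod fs = 2.62 MHz.
2.62 MHz ≤ fs/2 = 8.52 MHz, appears at 2.62 MHz.
14.42 MHz and 19.66 MHz both map to 2.62 MHz.

14.42 MHz, 19.66 MHz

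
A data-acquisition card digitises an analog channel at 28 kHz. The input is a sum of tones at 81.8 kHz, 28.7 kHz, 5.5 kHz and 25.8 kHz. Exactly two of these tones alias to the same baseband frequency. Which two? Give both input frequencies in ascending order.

25.8 kHz, 81.8 kHz

fs/2 = 14 kHz.
81.8 kHz mod fs = 25.8 kHz.
25.8 kHz > fs/2 = 14 kHz, folds to fs − 25.8 kHz = 2.2 kHz.
28.7 kHz mod fs = 0.7 kHz.
0.7 kHz ≤ fs/2 = 14 kHz, appears at 0.7 kHz.
5.5 kHz ≤ fs/2 = 14 kHz, passes unchanged.
25.8 kHz > fs/2 = 14 kHz, folds to fs − 25.8 kHz = 2.2 kHz.
25.8 kHz and 81.8 kHz both map to 2.2 kHz.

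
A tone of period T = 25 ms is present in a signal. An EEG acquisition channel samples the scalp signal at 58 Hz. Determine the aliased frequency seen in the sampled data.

T = 25 ms → f = 1/T = 40 Hz.
40 Hz > fs/2 = 29 Hz, folds to fs − 40 Hz = 18 Hz.

18 Hz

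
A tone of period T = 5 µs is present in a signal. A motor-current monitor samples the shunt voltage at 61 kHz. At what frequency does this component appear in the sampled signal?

17 kHz

T = 5 µs → f = 1/T = 200 kHz.
200 kHz mod fs = 17 kHz.
17 kHz ≤ fs/2 = 30.5 kHz, appears at 17 kHz.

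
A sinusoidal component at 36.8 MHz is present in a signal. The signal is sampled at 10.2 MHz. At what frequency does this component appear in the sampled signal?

4 MHz

36.8 MHz mod fs = 6.2 MHz.
6.2 MHz > fs/2 = 5.1 MHz, folds to fs − 6.2 MHz = 4 MHz.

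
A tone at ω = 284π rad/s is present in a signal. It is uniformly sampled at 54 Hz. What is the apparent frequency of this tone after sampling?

ω = 284π rad/s → f = ω/(2π) = 142 Hz.
142 Hz mod fs = 34 Hz.
34 Hz > fs/2 = 27 Hz, folds to fs − 34 Hz = 20 Hz.

20 Hz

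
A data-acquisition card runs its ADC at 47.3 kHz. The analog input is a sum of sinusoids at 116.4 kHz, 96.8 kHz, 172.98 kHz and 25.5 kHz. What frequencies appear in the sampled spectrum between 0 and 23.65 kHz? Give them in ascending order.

fs/2 = 23.65 kHz.
116.4 kHz mod fs = 21.8 kHz.
21.8 kHz ≤ fs/2 = 23.65 kHz, appears at 21.8 kHz.
96.8 kHz mod fs = 2.2 kHz.
2.2 kHz ≤ fs/2 = 23.65 kHz, appears at 2.2 kHz.
172.98 kHz mod fs = 31.08 kHz.
31.08 kHz > fs/2 = 23.65 kHz, folds to fs − 31.08 kHz = 16.22 kHz.
25.5 kHz > fs/2 = 23.65 kHz, folds to fs − 25.5 kHz = 21.8 kHz.
Distinct values: {2.2 kHz, 16.22 kHz, 21.8 kHz}.

2.2 kHz, 16.22 kHz, 21.8 kHz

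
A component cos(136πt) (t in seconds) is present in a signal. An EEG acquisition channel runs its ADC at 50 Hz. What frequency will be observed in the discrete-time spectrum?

18 Hz

ω = 136π rad/s → f = ω/(2π) = 68 Hz.
68 Hz mod fs = 18 Hz.
18 Hz ≤ fs/2 = 25 Hz, appears at 18 Hz.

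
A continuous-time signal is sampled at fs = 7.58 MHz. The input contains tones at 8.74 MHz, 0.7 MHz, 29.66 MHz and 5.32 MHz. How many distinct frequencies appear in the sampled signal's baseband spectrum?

fs/2 = 3.79 MHz.
8.74 MHz mod fs = 1.16 MHz.
1.16 MHz ≤ fs/2 = 3.79 MHz, appears at 1.16 MHz.
0.7 MHz ≤ fs/2 = 3.79 MHz, passes unchanged.
29.66 MHz mod fs = 6.92 MHz.
6.92 MHz > fs/2 = 3.79 MHz, folds to fs − 6.92 MHz = 0.66 MHz.
5.32 MHz > fs/2 = 3.79 MHz, folds to fs − 5.32 MHz = 2.26 MHz.
Distinct values: {0.66 MHz, 0.7 MHz, 1.16 MHz, 2.26 MHz} → 4.

4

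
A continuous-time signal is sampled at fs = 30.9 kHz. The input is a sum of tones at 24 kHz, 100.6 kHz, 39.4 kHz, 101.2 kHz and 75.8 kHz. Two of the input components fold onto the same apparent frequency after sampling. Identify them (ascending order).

fs/2 = 15.45 kHz.
24 kHz > fs/2 = 15.45 kHz, folds to fs − 24 kHz = 6.9 kHz.
100.6 kHz mod fs = 7.9 kHz.
7.9 kHz ≤ fs/2 = 15.45 kHz, appears at 7.9 kHz.
39.4 kHz mod fs = 8.5 kHz.
8.5 kHz ≤ fs/2 = 15.45 kHz, appears at 8.5 kHz.
101.2 kHz mod fs = 8.5 kHz.
8.5 kHz ≤ fs/2 = 15.45 kHz, appears at 8.5 kHz.
75.8 kHz mod fs = 14 kHz.
14 kHz ≤ fs/2 = 15.45 kHz, appears at 14 kHz.
39.4 kHz and 101.2 kHz both map to 8.5 kHz.

39.4 kHz, 101.2 kHz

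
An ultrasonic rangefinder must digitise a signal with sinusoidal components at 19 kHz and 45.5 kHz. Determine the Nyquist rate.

91 kHz

Highest-frequency component: 45.5 kHz.
Nyquist rate = 2 × 45.5 kHz = 91 kHz.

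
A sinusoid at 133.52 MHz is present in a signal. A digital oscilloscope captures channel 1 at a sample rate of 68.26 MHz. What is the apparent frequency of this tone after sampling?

133.52 MHz mod fs = 65.26 MHz.
65.26 MHz > fs/2 = 34.13 MHz, folds to fs − 65.26 MHz = 3 MHz.

3 MHz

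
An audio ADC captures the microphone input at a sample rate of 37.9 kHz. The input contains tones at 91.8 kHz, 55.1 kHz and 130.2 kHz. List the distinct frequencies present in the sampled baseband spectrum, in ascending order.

16 kHz, 16.5 kHz, 17.2 kHz

fs/2 = 18.95 kHz.
91.8 kHz mod fs = 16 kHz.
16 kHz ≤ fs/2 = 18.95 kHz, appears at 16 kHz.
55.1 kHz mod fs = 17.2 kHz.
17.2 kHz ≤ fs/2 = 18.95 kHz, appears at 17.2 kHz.
130.2 kHz mod fs = 16.5 kHz.
16.5 kHz ≤ fs/2 = 18.95 kHz, appears at 16.5 kHz.
Distinct values: {16 kHz, 16.5 kHz, 17.2 kHz}.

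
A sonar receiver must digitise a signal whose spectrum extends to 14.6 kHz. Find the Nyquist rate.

Nyquist rate = 2 × 14.6 kHz = 29.2 kHz.

29.2 kHz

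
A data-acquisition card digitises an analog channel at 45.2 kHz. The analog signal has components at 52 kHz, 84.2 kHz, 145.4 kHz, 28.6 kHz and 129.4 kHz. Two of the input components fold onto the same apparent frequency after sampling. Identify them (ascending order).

fs/2 = 22.6 kHz.
52 kHz mod fs = 6.8 kHz.
6.8 kHz ≤ fs/2 = 22.6 kHz, appears at 6.8 kHz.
84.2 kHz mod fs = 39 kHz.
39 kHz > fs/2 = 22.6 kHz, folds to fs − 39 kHz = 6.2 kHz.
145.4 kHz mod fs = 9.8 kHz.
9.8 kHz ≤ fs/2 = 22.6 kHz, appears at 9.8 kHz.
28.6 kHz > fs/2 = 22.6 kHz, folds to fs − 28.6 kHz = 16.6 kHz.
129.4 kHz mod fs = 39 kHz.
39 kHz > fs/2 = 22.6 kHz, folds to fs − 39 kHz = 6.2 kHz.
84.2 kHz and 129.4 kHz both map to 6.2 kHz.

84.2 kHz, 129.4 kHz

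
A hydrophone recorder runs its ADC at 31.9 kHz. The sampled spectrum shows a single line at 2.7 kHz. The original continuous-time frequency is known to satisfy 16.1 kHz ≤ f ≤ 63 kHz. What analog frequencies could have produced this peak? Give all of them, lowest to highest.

29.2 kHz, 34.6 kHz, 61.1 kHz

Frequencies that alias to 2.7 kHz are k·fs ± 2.7 kHz for integer k ≥ 0.
k=0: 2.7 kHz.
k=1: 29.2 kHz, 34.6 kHz.
k=2: 61.1 kHz, 66.5 kHz.
k=3: 93 kHz, 98.4 kHz.
Within [16.1 kHz, 63 kHz]: 29.2 kHz, 34.6 kHz, 61.1 kHz.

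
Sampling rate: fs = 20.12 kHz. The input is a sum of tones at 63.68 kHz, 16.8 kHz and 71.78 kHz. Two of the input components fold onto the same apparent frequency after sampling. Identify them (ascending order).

16.8 kHz, 63.68 kHz

fs/2 = 10.06 kHz.
63.68 kHz mod fs = 3.32 kHz.
3.32 kHz ≤ fs/2 = 10.06 kHz, appears at 3.32 kHz.
16.8 kHz > fs/2 = 10.06 kHz, folds to fs − 16.8 kHz = 3.32 kHz.
71.78 kHz mod fs = 11.42 kHz.
11.42 kHz > fs/2 = 10.06 kHz, folds to fs − 11.42 kHz = 8.7 kHz.
16.8 kHz and 63.68 kHz both map to 3.32 kHz.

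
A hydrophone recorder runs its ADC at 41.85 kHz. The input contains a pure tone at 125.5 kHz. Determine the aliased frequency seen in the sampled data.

125.5 kHz mod fs = 41.8 kHz.
41.8 kHz > fs/2 = 20.925 kHz, folds to fs − 41.8 kHz = 0.05 kHz.

0.05 kHz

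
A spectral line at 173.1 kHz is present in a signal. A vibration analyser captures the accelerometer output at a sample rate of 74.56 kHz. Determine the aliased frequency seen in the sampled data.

23.98 kHz

173.1 kHz mod fs = 23.98 kHz.
23.98 kHz ≤ fs/2 = 37.28 kHz, appears at 23.98 kHz.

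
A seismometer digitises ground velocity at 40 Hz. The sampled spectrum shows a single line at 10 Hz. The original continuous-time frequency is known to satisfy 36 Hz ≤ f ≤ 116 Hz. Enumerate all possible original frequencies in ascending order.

50 Hz, 70 Hz, 90 Hz, 110 Hz

Frequencies that alias to 10 Hz are k·fs ± 10 Hz for integer k ≥ 0.
k=0: 10 Hz.
k=1: 30 Hz, 50 Hz.
k=2: 70 Hz, 90 Hz.
k=3: 110 Hz, 130 Hz.
k=4: 150 Hz, 170 Hz.
Within [36 Hz, 116 Hz]: 50 Hz, 70 Hz, 90 Hz, 110 Hz.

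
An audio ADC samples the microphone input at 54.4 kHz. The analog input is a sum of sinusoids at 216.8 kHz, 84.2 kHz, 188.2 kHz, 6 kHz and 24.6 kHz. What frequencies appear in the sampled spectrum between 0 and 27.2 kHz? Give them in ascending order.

fs/2 = 27.2 kHz.
216.8 kHz mod fs = 53.6 kHz.
53.6 kHz > fs/2 = 27.2 kHz, folds to fs − 53.6 kHz = 0.8 kHz.
84.2 kHz mod fs = 29.8 kHz.
29.8 kHz > fs/2 = 27.2 kHz, folds to fs − 29.8 kHz = 24.6 kHz.
188.2 kHz mod fs = 25 kHz.
25 kHz ≤ fs/2 = 27.2 kHz, appears at 25 kHz.
6 kHz ≤ fs/2 = 27.2 kHz, passes unchanged.
24.6 kHz ≤ fs/2 = 27.2 kHz, passes unchanged.
Distinct values: {0.8 kHz, 6 kHz, 24.6 kHz, 25 kHz}.

0.8 kHz, 6 kHz, 24.6 kHz, 25 kHz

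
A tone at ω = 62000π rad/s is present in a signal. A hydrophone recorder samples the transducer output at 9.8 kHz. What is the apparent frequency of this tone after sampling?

1.6 kHz

ω = 62000π rad/s → f = ω/(2π) = 31000 Hz = 31 kHz.
31 kHz mod fs = 1.6 kHz.
1.6 kHz ≤ fs/2 = 4.9 kHz, appears at 1.6 kHz.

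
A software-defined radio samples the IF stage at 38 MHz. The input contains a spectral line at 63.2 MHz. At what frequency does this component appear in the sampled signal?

63.2 MHz mod fs = 25.2 MHz.
25.2 MHz > fs/2 = 19 MHz, folds to fs − 25.2 MHz = 12.8 MHz.

12.8 MHz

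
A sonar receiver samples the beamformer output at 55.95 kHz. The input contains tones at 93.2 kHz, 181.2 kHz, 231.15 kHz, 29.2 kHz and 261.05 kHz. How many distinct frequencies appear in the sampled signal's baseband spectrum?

fs/2 = 27.975 kHz.
93.2 kHz mod fs = 37.25 kHz.
37.25 kHz > fs/2 = 27.975 kHz, folds to fs − 37.25 kHz = 18.7 kHz.
181.2 kHz mod fs = 13.35 kHz.
13.35 kHz ≤ fs/2 = 27.975 kHz, appears at 13.35 kHz.
231.15 kHz mod fs = 7.35 kHz.
7.35 kHz ≤ fs/2 = 27.975 kHz, appears at 7.35 kHz.
29.2 kHz > fs/2 = 27.975 kHz, folds to fs − 29.2 kHz = 26.75 kHz.
261.05 kHz mod fs = 37.25 kHz.
37.25 kHz > fs/2 = 27.975 kHz, folds to fs − 37.25 kHz = 18.7 kHz.
Distinct values: {7.35 kHz, 13.35 kHz, 18.7 kHz, 26.75 kHz} → 4.

4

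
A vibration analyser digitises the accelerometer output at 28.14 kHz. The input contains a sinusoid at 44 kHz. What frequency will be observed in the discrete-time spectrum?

12.28 kHz

44 kHz mod fs = 15.86 kHz.
15.86 kHz > fs/2 = 14.07 kHz, folds to fs − 15.86 kHz = 12.28 kHz.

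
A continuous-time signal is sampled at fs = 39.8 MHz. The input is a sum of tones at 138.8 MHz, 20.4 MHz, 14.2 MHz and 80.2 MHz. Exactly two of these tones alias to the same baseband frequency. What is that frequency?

19.4 MHz

fs/2 = 19.9 MHz.
138.8 MHz mod fs = 19.4 MHz.
19.4 MHz ≤ fs/2 = 19.9 MHz, appears at 19.4 MHz.
20.4 MHz > fs/2 = 19.9 MHz, folds to fs − 20.4 MHz = 19.4 MHz.
14.2 MHz ≤ fs/2 = 19.9 MHz, passes unchanged.
80.2 MHz mod fs = 0.6 MHz.
0.6 MHz ≤ fs/2 = 19.9 MHz, appears at 0.6 MHz.
20.4 MHz and 138.8 MHz both map to 19.4 MHz.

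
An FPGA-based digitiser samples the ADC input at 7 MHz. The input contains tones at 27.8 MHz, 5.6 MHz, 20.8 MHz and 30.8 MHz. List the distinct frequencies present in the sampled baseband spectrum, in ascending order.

fs/2 = 3.5 MHz.
27.8 MHz mod fs = 6.8 MHz.
6.8 MHz > fs/2 = 3.5 MHz, folds to fs − 6.8 MHz = 0.2 MHz.
5.6 MHz > fs/2 = 3.5 MHz, folds to fs − 5.6 MHz = 1.4 MHz.
20.8 MHz mod fs = 6.8 MHz.
6.8 MHz > fs/2 = 3.5 MHz, folds to fs − 6.8 MHz = 0.2 MHz.
30.8 MHz mod fs = 2.8 MHz.
2.8 MHz ≤ fs/2 = 3.5 MHz, appears at 2.8 MHz.
Distinct values: {0.2 MHz, 1.4 MHz, 2.8 MHz}.

0.2 MHz, 1.4 MHz, 2.8 MHz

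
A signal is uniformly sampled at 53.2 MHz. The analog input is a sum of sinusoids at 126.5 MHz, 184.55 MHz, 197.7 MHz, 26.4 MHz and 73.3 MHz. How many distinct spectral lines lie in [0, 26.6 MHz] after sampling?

4

fs/2 = 26.6 MHz.
126.5 MHz mod fs = 20.1 MHz.
20.1 MHz ≤ fs/2 = 26.6 MHz, appears at 20.1 MHz.
184.55 MHz mod fs = 24.95 MHz.
24.95 MHz ≤ fs/2 = 26.6 MHz, appears at 24.95 MHz.
197.7 MHz mod fs = 38.1 MHz.
38.1 MHz > fs/2 = 26.6 MHz, folds to fs − 38.1 MHz = 15.1 MHz.
26.4 MHz ≤ fs/2 = 26.6 MHz, passes unchanged.
73.3 MHz mod fs = 20.1 MHz.
20.1 MHz ≤ fs/2 = 26.6 MHz, appears at 20.1 MHz.
Distinct values: {15.1 MHz, 20.1 MHz, 24.95 MHz, 26.4 MHz} → 4.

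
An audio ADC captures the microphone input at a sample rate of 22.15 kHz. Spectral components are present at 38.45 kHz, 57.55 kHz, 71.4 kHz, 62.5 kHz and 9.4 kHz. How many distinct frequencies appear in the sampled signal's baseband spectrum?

5

fs/2 = 11.075 kHz.
38.45 kHz mod fs = 16.3 kHz.
16.3 kHz > fs/2 = 11.075 kHz, folds to fs − 16.3 kHz = 5.85 kHz.
57.55 kHz mod fs = 13.25 kHz.
13.25 kHz > fs/2 = 11.075 kHz, folds to fs − 13.25 kHz = 8.9 kHz.
71.4 kHz mod fs = 4.95 kHz.
4.95 kHz ≤ fs/2 = 11.075 kHz, appears at 4.95 kHz.
62.5 kHz mod fs = 18.2 kHz.
18.2 kHz > fs/2 = 11.075 kHz, folds to fs − 18.2 kHz = 3.95 kHz.
9.4 kHz ≤ fs/2 = 11.075 kHz, passes unchanged.
Distinct values: {3.95 kHz, 4.95 kHz, 5.85 kHz, 8.9 kHz, 9.4 kHz} → 5.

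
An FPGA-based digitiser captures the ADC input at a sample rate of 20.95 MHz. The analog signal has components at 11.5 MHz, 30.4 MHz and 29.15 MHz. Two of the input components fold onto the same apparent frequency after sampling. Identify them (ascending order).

fs/2 = 10.475 MHz.
11.5 MHz > fs/2 = 10.475 MHz, folds to fs − 11.5 MHz = 9.45 MHz.
30.4 MHz mod fs = 9.45 MHz.
9.45 MHz ≤ fs/2 = 10.475 MHz, appears at 9.45 MHz.
29.15 MHz mod fs = 8.2 MHz.
8.2 MHz ≤ fs/2 = 10.475 MHz, appears at 8.2 MHz.
11.5 MHz and 30.4 MHz both map to 9.45 MHz.

11.5 MHz, 30.4 MHz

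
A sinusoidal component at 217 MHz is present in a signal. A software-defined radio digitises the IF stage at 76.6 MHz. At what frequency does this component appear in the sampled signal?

12.8 MHz

217 MHz mod fs = 63.8 MHz.
63.8 MHz > fs/2 = 38.3 MHz, folds to fs − 63.8 MHz = 12.8 MHz.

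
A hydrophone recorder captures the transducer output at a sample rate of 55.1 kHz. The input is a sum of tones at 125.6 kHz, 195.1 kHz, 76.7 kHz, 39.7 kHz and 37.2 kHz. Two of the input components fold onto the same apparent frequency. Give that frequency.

fs/2 = 27.55 kHz.
125.6 kHz mod fs = 15.4 kHz.
15.4 kHz ≤ fs/2 = 27.55 kHz, appears at 15.4 kHz.
195.1 kHz mod fs = 29.8 kHz.
29.8 kHz > fs/2 = 27.55 kHz, folds to fs − 29.8 kHz = 25.3 kHz.
76.7 kHz mod fs = 21.6 kHz.
21.6 kHz ≤ fs/2 = 27.55 kHz, appears at 21.6 kHz.
39.7 kHz > fs/2 = 27.55 kHz, folds to fs − 39.7 kHz = 15.4 kHz.
37.2 kHz > fs/2 = 27.55 kHz, folds to fs − 37.2 kHz = 17.9 kHz.
39.7 kHz and 125.6 kHz both map to 15.4 kHz.

15.4 kHz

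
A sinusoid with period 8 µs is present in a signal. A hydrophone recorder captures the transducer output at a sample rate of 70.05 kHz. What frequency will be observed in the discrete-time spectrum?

T = 8 µs → f = 1/T = 125 kHz.
125 kHz mod fs = 54.95 kHz.
54.95 kHz > fs/2 = 35.025 kHz, folds to fs − 54.95 kHz = 15.1 kHz.

15.1 kHz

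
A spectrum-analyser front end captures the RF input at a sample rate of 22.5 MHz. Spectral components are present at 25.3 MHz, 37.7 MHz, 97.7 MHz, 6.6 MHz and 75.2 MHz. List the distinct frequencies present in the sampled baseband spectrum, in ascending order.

fs/2 = 11.25 MHz.
25.3 MHz mod fs = 2.8 MHz.
2.8 MHz ≤ fs/2 = 11.25 MHz, appears at 2.8 MHz.
37.7 MHz mod fs = 15.2 MHz.
15.2 MHz > fs/2 = 11.25 MHz, folds to fs − 15.2 MHz = 7.3 MHz.
97.7 MHz mod fs = 7.7 MHz.
7.7 MHz ≤ fs/2 = 11.25 MHz, appears at 7.7 MHz.
6.6 MHz ≤ fs/2 = 11.25 MHz, passes unchanged.
75.2 MHz mod fs = 7.7 MHz.
7.7 MHz ≤ fs/2 = 11.25 MHz, appears at 7.7 MHz.
Distinct values: {2.8 MHz, 6.6 MHz, 7.3 MHz, 7.7 MHz}.

2.8 MHz, 6.6 MHz, 7.3 MHz, 7.7 MHz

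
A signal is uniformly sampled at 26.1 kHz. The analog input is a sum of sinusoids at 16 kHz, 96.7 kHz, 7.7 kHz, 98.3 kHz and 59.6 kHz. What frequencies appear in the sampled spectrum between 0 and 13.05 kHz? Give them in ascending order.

fs/2 = 13.05 kHz.
16 kHz > fs/2 = 13.05 kHz, folds to fs − 16 kHz = 10.1 kHz.
96.7 kHz mod fs = 18.4 kHz.
18.4 kHz > fs/2 = 13.05 kHz, folds to fs − 18.4 kHz = 7.7 kHz.
7.7 kHz ≤ fs/2 = 13.05 kHz, passes unchanged.
98.3 kHz mod fs = 20 kHz.
20 kHz > fs/2 = 13.05 kHz, folds to fs − 20 kHz = 6.1 kHz.
59.6 kHz mod fs = 7.4 kHz.
7.4 kHz ≤ fs/2 = 13.05 kHz, appears at 7.4 kHz.
Distinct values: {6.1 kHz, 7.4 kHz, 7.7 kHz, 10.1 kHz}.

6.1 kHz, 7.4 kHz, 7.7 kHz, 10.1 kHz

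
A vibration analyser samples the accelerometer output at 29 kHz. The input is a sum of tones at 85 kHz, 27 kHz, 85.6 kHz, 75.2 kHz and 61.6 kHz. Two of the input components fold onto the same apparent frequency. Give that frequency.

fs/2 = 14.5 kHz.
85 kHz mod fs = 27 kHz.
27 kHz > fs/2 = 14.5 kHz, folds to fs − 27 kHz = 2 kHz.
27 kHz > fs/2 = 14.5 kHz, folds to fs − 27 kHz = 2 kHz.
85.6 kHz mod fs = 27.6 kHz.
27.6 kHz > fs/2 = 14.5 kHz, folds to fs − 27.6 kHz = 1.4 kHz.
75.2 kHz mod fs = 17.2 kHz.
17.2 kHz > fs/2 = 14.5 kHz, folds to fs − 17.2 kHz = 11.8 kHz.
61.6 kHz mod fs = 3.6 kHz.
3.6 kHz ≤ fs/2 = 14.5 kHz, appears at 3.6 kHz.
27 kHz and 85 kHz both map to 2 kHz.

2 kHz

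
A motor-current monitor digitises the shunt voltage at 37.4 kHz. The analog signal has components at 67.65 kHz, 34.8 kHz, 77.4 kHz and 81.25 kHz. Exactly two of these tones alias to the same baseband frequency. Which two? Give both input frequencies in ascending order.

34.8 kHz, 77.4 kHz

fs/2 = 18.7 kHz.
67.65 kHz mod fs = 30.25 kHz.
30.25 kHz > fs/2 = 18.7 kHz, folds to fs − 30.25 kHz = 7.15 kHz.
34.8 kHz > fs/2 = 18.7 kHz, folds to fs − 34.8 kHz = 2.6 kHz.
77.4 kHz mod fs = 2.6 kHz.
2.6 kHz ≤ fs/2 = 18.7 kHz, appears at 2.6 kHz.
81.25 kHz mod fs = 6.45 kHz.
6.45 kHz ≤ fs/2 = 18.7 kHz, appears at 6.45 kHz.
34.8 kHz and 77.4 kHz both map to 2.6 kHz.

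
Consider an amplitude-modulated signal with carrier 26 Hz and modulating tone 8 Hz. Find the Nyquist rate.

68 Hz

AM sidebands sit at fc ± fm = 18 Hz and 34 Hz.
Highest-frequency component: 34 Hz.
Nyquist rate = 2 × 34 Hz = 68 Hz.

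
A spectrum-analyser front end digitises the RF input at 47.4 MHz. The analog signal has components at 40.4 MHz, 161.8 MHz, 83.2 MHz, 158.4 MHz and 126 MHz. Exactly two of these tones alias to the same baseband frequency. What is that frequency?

fs/2 = 23.7 MHz.
40.4 MHz > fs/2 = 23.7 MHz, folds to fs − 40.4 MHz = 7 MHz.
161.8 MHz mod fs = 19.6 MHz.
19.6 MHz ≤ fs/2 = 23.7 MHz, appears at 19.6 MHz.
83.2 MHz mod fs = 35.8 MHz.
35.8 MHz > fs/2 = 23.7 MHz, folds to fs − 35.8 MHz = 11.6 MHz.
158.4 MHz mod fs = 16.2 MHz.
16.2 MHz ≤ fs/2 = 23.7 MHz, appears at 16.2 MHz.
126 MHz mod fs = 31.2 MHz.
31.2 MHz > fs/2 = 23.7 MHz, folds to fs − 31.2 MHz = 16.2 MHz.
126 MHz and 158.4 MHz both map to 16.2 MHz.

16.2 MHz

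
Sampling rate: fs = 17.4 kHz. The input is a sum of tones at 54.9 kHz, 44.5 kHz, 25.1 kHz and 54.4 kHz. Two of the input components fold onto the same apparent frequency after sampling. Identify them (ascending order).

fs/2 = 8.7 kHz.
54.9 kHz mod fs = 2.7 kHz.
2.7 kHz ≤ fs/2 = 8.7 kHz, appears at 2.7 kHz.
44.5 kHz mod fs = 9.7 kHz.
9.7 kHz > fs/2 = 8.7 kHz, folds to fs − 9.7 kHz = 7.7 kHz.
25.1 kHz mod fs = 7.7 kHz.
7.7 kHz ≤ fs/2 = 8.7 kHz, appears at 7.7 kHz.
54.4 kHz mod fs = 2.2 kHz.
2.2 kHz ≤ fs/2 = 8.7 kHz, appears at 2.2 kHz.
25.1 kHz and 44.5 kHz both map to 7.7 kHz.

25.1 kHz, 44.5 kHz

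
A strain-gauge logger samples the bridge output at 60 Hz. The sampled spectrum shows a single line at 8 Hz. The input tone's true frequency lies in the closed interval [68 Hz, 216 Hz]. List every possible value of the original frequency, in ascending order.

68 Hz, 112 Hz, 128 Hz, 172 Hz, 188 Hz

Frequencies that alias to 8 Hz are k·fs ± 8 Hz for integer k ≥ 0.
k=0: 8 Hz.
k=1: 52 Hz, 68 Hz.
k=2: 112 Hz, 128 Hz.
k=3: 172 Hz, 188 Hz.
k=4: 232 Hz, 248 Hz.
Within [68 Hz, 216 Hz]: 68 Hz, 112 Hz, 128 Hz, 172 Hz, 188 Hz.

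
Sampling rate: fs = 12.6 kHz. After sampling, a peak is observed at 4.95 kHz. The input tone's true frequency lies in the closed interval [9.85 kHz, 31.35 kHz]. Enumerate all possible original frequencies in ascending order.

Frequencies that alias to 4.95 kHz are k·fs ± 4.95 kHz for integer k ≥ 0.
k=0: 4.95 kHz.
k=1: 7.65 kHz, 17.55 kHz.
k=2: 20.25 kHz, 30.15 kHz.
k=3: 32.85 kHz, 42.75 kHz.
Within [9.85 kHz, 31.35 kHz]: 17.55 kHz, 20.25 kHz, 30.15 kHz.

17.55 kHz, 20.25 kHz, 30.15 kHz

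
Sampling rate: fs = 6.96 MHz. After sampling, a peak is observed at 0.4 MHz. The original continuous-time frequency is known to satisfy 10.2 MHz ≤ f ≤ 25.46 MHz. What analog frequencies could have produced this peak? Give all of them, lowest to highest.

Frequencies that alias to 0.4 MHz are k·fs ± 0.4 MHz for integer k ≥ 0.
k=0: 0.4 MHz.
k=1: 6.56 MHz, 7.36 MHz.
k=2: 13.52 MHz, 14.32 MHz.
k=3: 20.48 MHz, 21.28 MHz.
k=4: 27.44 MHz, 28.24 MHz.
Within [10.2 MHz, 25.46 MHz]: 13.52 MHz, 14.32 MHz, 20.48 MHz, 21.28 MHz.

13.52 MHz, 14.32 MHz, 20.48 MHz, 21.28 MHz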